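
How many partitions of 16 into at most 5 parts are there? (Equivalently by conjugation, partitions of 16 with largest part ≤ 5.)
p(16, parts ≤ 5) = 101

Partitions of 16 with all parts ≤ 5: 5+5+5+1, 5+5+4+2, 5+5+4+1+1, 5+5+3+3, 5+5+3+2+1, 5+5+3+1+1+1, 5+5+2+2+2, 5+5+2+2+1+1, 5+5+2+1+1+1+1, 5+5+1+1+1+1+1+1, 5+4+4+3, 5+4+4+2+1, 5+4+4+1+1+1, 5+4+3+3+1, 5+4+3+2+2, 5+4+3+2+1+1, 5+4+3+1+1+1+1, 5+4+2+2+2+1, 5+4+2+2+1+1+1, 5+4+2+1+1+1+1+1, 5+4+1+1+1+1+1+1+1, 5+3+3+3+2, 5+3+3+3+1+1, 5+3+3+2+2+1, 5+3+3+2+1+1+1, 5+3+3+1+1+1+1+1, 5+3+2+2+2+2, 5+3+2+2+2+1+1, 5+3+2+2+1+1+1+1, 5+3+2+1+1+1+1+1+1, … (101 total). Count = 101.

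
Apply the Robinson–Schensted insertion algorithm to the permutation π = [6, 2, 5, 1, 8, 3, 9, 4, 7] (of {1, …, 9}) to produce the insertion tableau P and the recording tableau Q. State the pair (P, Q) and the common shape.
P = [1, 3, 4, 7] / [2, 5, 8, 9] / [6];  Q = [1, 3, 5, 7] / [2, 6, 8, 9] / [4];  common shape = (4, 4, 1)

Row-insert the values π_1, π_2, … into P one at a time, bumping the leftmost entry strictly greater than the inserted value down to the next row. The recording tableau Q records, in position (i, j), the step at which that cell was added to P.
  Insert 6 (step 1): P = [6];  Q = [1]
  Insert 2 (step 2): P = [2] / [6];  Q = [1] / [2]
  Insert 5 (step 3): P = [2, 5] / [6];  Q = [1, 3] / [2]
  Insert 1 (step 4): P = [1, 5] / [2] / [6];  Q = [1, 3] / [2] / [4]
  Insert 8 (step 5): P = [1, 5, 8] / [2] / [6];  Q = [1, 3, 5] / [2] / [4]
  Insert 3 (step 6): P = [1, 3, 8] / [2, 5] / [6];  Q = [1, 3, 5] / [2, 6] / [4]
  Insert 9 (step 7): P = [1, 3, 8, 9] / [2, 5] / [6];  Q = [1, 3, 5, 7] / [2, 6] / [4]
  Insert 4 (step 8): P = [1, 3, 4, 9] / [2, 5, 8] / [6];  Q = [1, 3, 5, 7] / [2, 6, 8] / [4]
  Insert 7 (step 9): P = [1, 3, 4, 7] / [2, 5, 8, 9] / [6];  Q = [1, 3, 5, 7] / [2, 6, 8, 9] / [4]
Final shape: (4, 4, 1).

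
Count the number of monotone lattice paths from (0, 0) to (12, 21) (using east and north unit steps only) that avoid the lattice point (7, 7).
Number of paths = 314910024

Total paths from (0, 0) to (12, 21): C(33, 12) = 354817320. Paths through (7, 7): (paths (0, 0) → (7, 7)) × (paths (7, 7) → (12, 21)) = C(14, 7) · C(19, 5) = 3432 · 11628 = 39907296. Avoidance count = 354817320 − 39907296 = 314910024.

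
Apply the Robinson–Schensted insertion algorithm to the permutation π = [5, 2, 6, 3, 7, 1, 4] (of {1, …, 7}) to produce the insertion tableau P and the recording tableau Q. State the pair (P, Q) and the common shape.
P = [1, 3, 4] / [2, 6, 7] / [5];  Q = [1, 3, 5] / [2, 4, 7] / [6];  common shape = (3, 3, 1)

Row-insert the values π_1, π_2, … into P one at a time, bumping the leftmost entry strictly greater than the inserted value down to the next row. The recording tableau Q records, in position (i, j), the step at which that cell was added to P.
  Insert 5 (step 1): P = [5];  Q = [1]
  Insert 2 (step 2): P = [2] / [5];  Q = [1] / [2]
  Insert 6 (step 3): P = [2, 6] / [5];  Q = [1, 3] / [2]
  Insert 3 (step 4): P = [2, 3] / [5, 6];  Q = [1, 3] / [2, 4]
  Insert 7 (step 5): P = [2, 3, 7] / [5, 6];  Q = [1, 3, 5] / [2, 4]
  Insert 1 (step 6): P = [1, 3, 7] / [2, 6] / [5];  Q = [1, 3, 5] / [2, 4] / [6]
  Insert 4 (step 7): P = [1, 3, 4] / [2, 6, 7] / [5];  Q = [1, 3, 5] / [2, 4, 7] / [6]
Final shape: (3, 3, 1).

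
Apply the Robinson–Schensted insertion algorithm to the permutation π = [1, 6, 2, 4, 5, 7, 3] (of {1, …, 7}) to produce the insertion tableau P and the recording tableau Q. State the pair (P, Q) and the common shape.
P = [1, 2, 3, 5, 7] / [4] / [6];  Q = [1, 2, 4, 5, 6] / [3] / [7];  common shape = (5, 1, 1)

Row-insert the values π_1, π_2, … into P one at a time, bumping the leftmost entry strictly greater than the inserted value down to the next row. The recording tableau Q records, in position (i, j), the step at which that cell was added to P.
  Insert 1 (step 1): P = [1];  Q = [1]
  Insert 6 (step 2): P = [1, 6];  Q = [1, 2]
  Insert 2 (step 3): P = [1, 2] / [6];  Q = [1, 2] / [3]
  Insert 4 (step 4): P = [1, 2, 4] / [6];  Q = [1, 2, 4] / [3]
  Insert 5 (step 5): P = [1, 2, 4, 5] / [6];  Q = [1, 2, 4, 5] / [3]
  Insert 7 (step 6): P = [1, 2, 4, 5, 7] / [6];  Q = [1, 2, 4, 5, 6] / [3]
  Insert 3 (step 7): P = [1, 2, 3, 5, 7] / [4] / [6];  Q = [1, 2, 4, 5, 6] / [3] / [7]
Final shape: (5, 1, 1).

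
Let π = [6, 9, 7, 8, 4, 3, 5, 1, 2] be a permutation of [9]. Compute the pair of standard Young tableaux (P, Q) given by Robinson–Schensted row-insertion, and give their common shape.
P = [1, 2, 8] / [3, 5] / [4, 7] / [6] / [9];  Q = [1, 2, 4] / [3, 7] / [5, 9] / [6] / [8];  common shape = (3, 2, 2, 1, 1)

Row-insert the values π_1, π_2, … into P one at a time, bumping the leftmost entry strictly greater than the inserted value down to the next row. The recording tableau Q records, in position (i, j), the step at which that cell was added to P.
  Insert 6 (step 1): P = [6];  Q = [1]
  Insert 9 (step 2): P = [6, 9];  Q = [1, 2]
  Insert 7 (step 3): P = [6, 7] / [9];  Q = [1, 2] / [3]
  Insert 8 (step 4): P = [6, 7, 8] / [9];  Q = [1, 2, 4] / [3]
  Insert 4 (step 5): P = [4, 7, 8] / [6] / [9];  Q = [1, 2, 4] / [3] / [5]
  Insert 3 (step 6): P = [3, 7, 8] / [4] / [6] / [9];  Q = [1, 2, 4] / [3] / [5] / [6]
  Insert 5 (step 7): P = [3, 5, 8] / [4, 7] / [6] / [9];  Q = [1, 2, 4] / [3, 7] / [5] / [6]
  Insert 1 (step 8): P = [1, 5, 8] / [3, 7] / [4] / [6] / [9];  Q = [1, 2, 4] / [3, 7] / [5] / [6] / [8]
  Insert 2 (step 9): P = [1, 2, 8] / [3, 5] / [4, 7] / [6] / [9];  Q = [1, 2, 4] / [3, 7] / [5, 9] / [6] / [8]
Final shape: (3, 2, 2, 1, 1).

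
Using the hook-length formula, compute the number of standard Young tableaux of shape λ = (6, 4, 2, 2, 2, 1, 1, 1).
# SYT of shape (6, 4, 2, 2, 2, 1, 1, 1) = 28651392

Hook-length formula: f^λ = n! / Π hook(c), product over all cells c of the Young diagram. For λ = (6, 4, 2, 2, 2, 1, 1, 1), n = 19 boxes. Hook lengths by row (left-to-right, top-to-bottom): [13, 9, 5, 4, 2, 1]; [10, 6, 2, 1]; [7, 3]; [6, 2]; [5, 1]; [3]; [2]; [1]. Product of hooks = 4245696000. So f^λ = 19! / 4245696000 = 121645100408832000 / 4245696000 = 28651392.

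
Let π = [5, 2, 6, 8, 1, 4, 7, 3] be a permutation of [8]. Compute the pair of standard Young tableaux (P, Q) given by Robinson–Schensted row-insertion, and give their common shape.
P = [1, 3, 7] / [2, 4, 8] / [5, 6];  Q = [1, 3, 4] / [2, 6, 7] / [5, 8];  common shape = (3, 3, 2)

Row-insert the values π_1, π_2, … into P one at a time, bumping the leftmost entry strictly greater than the inserted value down to the next row. The recording tableau Q records, in position (i, j), the step at which that cell was added to P.
  Insert 5 (step 1): P = [5];  Q = [1]
  Insert 2 (step 2): P = [2] / [5];  Q = [1] / [2]
  Insert 6 (step 3): P = [2, 6] / [5];  Q = [1, 3] / [2]
  Insert 8 (step 4): P = [2, 6, 8] / [5];  Q = [1, 3, 4] / [2]
  Insert 1 (step 5): P = [1, 6, 8] / [2] / [5];  Q = [1, 3, 4] / [2] / [5]
  Insert 4 (step 6): P = [1, 4, 8] / [2, 6] / [5];  Q = [1, 3, 4] / [2, 6] / [5]
  Insert 7 (step 7): P = [1, 4, 7] / [2, 6, 8] / [5];  Q = [1, 3, 4] / [2, 6, 7] / [5]
  Insert 3 (step 8): P = [1, 3, 7] / [2, 4, 8] / [5, 6];  Q = [1, 3, 4] / [2, 6, 7] / [5, 8]
Final shape: (3, 3, 2).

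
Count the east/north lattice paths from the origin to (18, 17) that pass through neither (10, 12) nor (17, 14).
Number of paths = 2737721172

Inclusion–exclusion. Total paths: C(35, 18) = 4537567650. Through P₁: C(22, 10)·C(13, 8) = 832233402. Through P₂: C(31, 17)·C(4, 1) = 1060730100. Since P₁ is strictly southwest of P₂, a monotone path through both must visit P₁ then P₂; paths through both = C(22, 10)·C(9, 7)·C(4, 1) = 93117024. Avoid both = 4537567650 − 832233402 − 1060730100 + 93117024 = 2737721172.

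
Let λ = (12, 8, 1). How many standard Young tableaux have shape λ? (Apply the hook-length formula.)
# SYT of shape (12, 8, 1) = 839800

Hook-length formula: f^λ = n! / Π hook(c), product over all cells c of the Young diagram. For λ = (12, 8, 1), n = 21 boxes. Hook lengths by row (left-to-right, top-to-bottom): [14, 12, 11, 10, 9, 8, 7, 6, 4, 3, 2, 1]; [9, 7, 6, 5, 4, 3, 2, 1]; [1]. Product of hooks = 60837035212800. So f^λ = 21! / 60837035212800 = 51090942171709440000 / 60837035212800 = 839800.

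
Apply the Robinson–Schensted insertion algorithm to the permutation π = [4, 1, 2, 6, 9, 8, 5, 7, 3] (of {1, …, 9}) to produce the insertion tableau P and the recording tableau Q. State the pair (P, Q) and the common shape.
P = [1, 2, 3, 7] / [4, 5, 8] / [6] / [9];  Q = [1, 3, 4, 5] / [2, 6, 8] / [7] / [9];  common shape = (4, 3, 1, 1)

Row-insert the values π_1, π_2, … into P one at a time, bumping the leftmost entry strictly greater than the inserted value down to the next row. The recording tableau Q records, in position (i, j), the step at which that cell was added to P.
  Insert 4 (step 1): P = [4];  Q = [1]
  Insert 1 (step 2): P = [1] / [4];  Q = [1] / [2]
  Insert 2 (step 3): P = [1, 2] / [4];  Q = [1, 3] / [2]
  Insert 6 (step 4): P = [1, 2, 6] / [4];  Q = [1, 3, 4] / [2]
  Insert 9 (step 5): P = [1, 2, 6, 9] / [4];  Q = [1, 3, 4, 5] / [2]
  Insert 8 (step 6): P = [1, 2, 6, 8] / [4, 9];  Q = [1, 3, 4, 5] / [2, 6]
  Insert 5 (step 7): P = [1, 2, 5, 8] / [4, 6] / [9];  Q = [1, 3, 4, 5] / [2, 6] / [7]
  Insert 7 (step 8): P = [1, 2, 5, 7] / [4, 6, 8] / [9];  Q = [1, 3, 4, 5] / [2, 6, 8] / [7]
  Insert 3 (step 9): P = [1, 2, 3, 7] / [4, 5, 8] / [6] / [9];  Q = [1, 3, 4, 5] / [2, 6, 8] / [7] / [9]
Final shape: (4, 3, 1, 1).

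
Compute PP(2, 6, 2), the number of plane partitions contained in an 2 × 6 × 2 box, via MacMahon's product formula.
PP(2, 6, 2) = 336

Evaluate the triple product over i = 1..2, j = 1..6, k = 1..2. The factors are (2/1) · (3/2) · (3/2) · (4/3) · (4/3) · (5/4) · (5/4) · (6/5) · … (24 factors total). The numerators and denominators telescope so the product is an integer; carrying out the multiplication exactly gives PP(2, 6, 2) = 336.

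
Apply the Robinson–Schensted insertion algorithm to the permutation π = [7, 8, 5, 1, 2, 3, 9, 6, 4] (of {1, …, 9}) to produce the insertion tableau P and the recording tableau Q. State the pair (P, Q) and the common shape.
P = [1, 2, 3, 4] / [5, 6, 9] / [7, 8];  Q = [1, 2, 6, 7] / [3, 5, 8] / [4, 9];  common shape = (4, 3, 2)

Row-insert the values π_1, π_2, … into P one at a time, bumping the leftmost entry strictly greater than the inserted value down to the next row. The recording tableau Q records, in position (i, j), the step at which that cell was added to P.
  Insert 7 (step 1): P = [7];  Q = [1]
  Insert 8 (step 2): P = [7, 8];  Q = [1, 2]
  Insert 5 (step 3): P = [5, 8] / [7];  Q = [1, 2] / [3]
  Insert 1 (step 4): P = [1, 8] / [5] / [7];  Q = [1, 2] / [3] / [4]
  Insert 2 (step 5): P = [1, 2] / [5, 8] / [7];  Q = [1, 2] / [3, 5] / [4]
  Insert 3 (step 6): P = [1, 2, 3] / [5, 8] / [7];  Q = [1, 2, 6] / [3, 5] / [4]
  Insert 9 (step 7): P = [1, 2, 3, 9] / [5, 8] / [7];  Q = [1, 2, 6, 7] / [3, 5] / [4]
  Insert 6 (step 8): P = [1, 2, 3, 6] / [5, 8, 9] / [7];  Q = [1, 2, 6, 7] / [3, 5, 8] / [4]
  Insert 4 (step 9): P = [1, 2, 3, 4] / [5, 6, 9] / [7, 8];  Q = [1, 2, 6, 7] / [3, 5, 8] / [4, 9]
Final shape: (4, 3, 2).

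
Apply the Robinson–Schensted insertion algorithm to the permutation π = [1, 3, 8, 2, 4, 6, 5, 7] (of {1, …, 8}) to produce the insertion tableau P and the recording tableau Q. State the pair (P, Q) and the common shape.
P = [1, 2, 4, 5, 7] / [3, 6] / [8];  Q = [1, 2, 3, 6, 8] / [4, 5] / [7];  common shape = (5, 2, 1)

Row-insert the values π_1, π_2, … into P one at a time, bumping the leftmost entry strictly greater than the inserted value down to the next row. The recording tableau Q records, in position (i, j), the step at which that cell was added to P.
  Insert 1 (step 1): P = [1];  Q = [1]
  Insert 3 (step 2): P = [1, 3];  Q = [1, 2]
  Insert 8 (step 3): P = [1, 3, 8];  Q = [1, 2, 3]
  Insert 2 (step 4): P = [1, 2, 8] / [3];  Q = [1, 2, 3] / [4]
  Insert 4 (step 5): P = [1, 2, 4] / [3, 8];  Q = [1, 2, 3] / [4, 5]
  Insert 6 (step 6): P = [1, 2, 4, 6] / [3, 8];  Q = [1, 2, 3, 6] / [4, 5]
  Insert 5 (step 7): P = [1, 2, 4, 5] / [3, 6] / [8];  Q = [1, 2, 3, 6] / [4, 5] / [7]
  Insert 7 (step 8): P = [1, 2, 4, 5, 7] / [3, 6] / [8];  Q = [1, 2, 3, 6, 8] / [4, 5] / [7]
Final shape: (5, 2, 1).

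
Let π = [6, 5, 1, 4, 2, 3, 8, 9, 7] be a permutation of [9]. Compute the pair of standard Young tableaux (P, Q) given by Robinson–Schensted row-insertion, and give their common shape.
P = [1, 2, 3, 7, 9] / [4, 8] / [5] / [6];  Q = [1, 4, 6, 7, 8] / [2, 9] / [3] / [5];  common shape = (5, 2, 1, 1)

Row-insert the values π_1, π_2, … into P one at a time, bumping the leftmost entry strictly greater than the inserted value down to the next row. The recording tableau Q records, in position (i, j), the step at which that cell was added to P.
  Insert 6 (step 1): P = [6];  Q = [1]
  Insert 5 (step 2): P = [5] / [6];  Q = [1] / [2]
  Insert 1 (step 3): P = [1] / [5] / [6];  Q = [1] / [2] / [3]
  Insert 4 (step 4): P = [1, 4] / [5] / [6];  Q = [1, 4] / [2] / [3]
  Insert 2 (step 5): P = [1, 2] / [4] / [5] / [6];  Q = [1, 4] / [2] / [3] / [5]
  Insert 3 (step 6): P = [1, 2, 3] / [4] / [5] / [6];  Q = [1, 4, 6] / [2] / [3] / [5]
  Insert 8 (step 7): P = [1, 2, 3, 8] / [4] / [5] / [6];  Q = [1, 4, 6, 7] / [2] / [3] / [5]
  Insert 9 (step 8): P = [1, 2, 3, 8, 9] / [4] / [5] / [6];  Q = [1, 4, 6, 7, 8] / [2] / [3] / [5]
  Insert 7 (step 9): P = [1, 2, 3, 7, 9] / [4, 8] / [5] / [6];  Q = [1, 4, 6, 7, 8] / [2, 9] / [3] / [5]
Final shape: (5, 2, 1, 1).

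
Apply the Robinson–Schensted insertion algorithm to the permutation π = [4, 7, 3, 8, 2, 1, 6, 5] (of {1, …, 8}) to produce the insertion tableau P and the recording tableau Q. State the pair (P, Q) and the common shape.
P = [1, 5, 8] / [2, 6] / [3, 7] / [4];  Q = [1, 2, 4] / [3, 7] / [5, 8] / [6];  common shape = (3, 2, 2, 1)

Row-insert the values π_1, π_2, … into P one at a time, bumping the leftmost entry strictly greater than the inserted value down to the next row. The recording tableau Q records, in position (i, j), the step at which that cell was added to P.
  Insert 4 (step 1): P = [4];  Q = [1]
  Insert 7 (step 2): P = [4, 7];  Q = [1, 2]
  Insert 3 (step 3): P = [3, 7] / [4];  Q = [1, 2] / [3]
  Insert 8 (step 4): P = [3, 7, 8] / [4];  Q = [1, 2, 4] / [3]
  Insert 2 (step 5): P = [2, 7, 8] / [3] / [4];  Q = [1, 2, 4] / [3] / [5]
  Insert 1 (step 6): P = [1, 7, 8] / [2] / [3] / [4];  Q = [1, 2, 4] / [3] / [5] / [6]
  Insert 6 (step 7): P = [1, 6, 8] / [2, 7] / [3] / [4];  Q = [1, 2, 4] / [3, 7] / [5] / [6]
  Insert 5 (step 8): P = [1, 5, 8] / [2, 6] / [3, 7] / [4];  Q = [1, 2, 4] / [3, 7] / [5, 8] / [6]
Final shape: (3, 2, 2, 1).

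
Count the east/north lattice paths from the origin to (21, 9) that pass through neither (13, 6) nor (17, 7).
Number of paths = 6673710

Inclusion–exclusion. Total paths: C(30, 21) = 14307150. Through P₁: C(19, 13)·C(11, 8) = 4476780. Through P₂: C(24, 17)·C(6, 4) = 5191560. Since P₁ is strictly southwest of P₂, a monotone path through both must visit P₁ then P₂; paths through both = C(19, 13)·C(5, 4)·C(6, 4) = 2034900. Avoid both = 14307150 − 4476780 − 5191560 + 2034900 = 6673710.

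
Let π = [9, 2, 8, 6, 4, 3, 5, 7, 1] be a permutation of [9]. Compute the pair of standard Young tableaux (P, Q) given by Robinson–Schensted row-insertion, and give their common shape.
P = [1, 3, 5, 7] / [2] / [4] / [6] / [8] / [9];  Q = [1, 3, 7, 8] / [2] / [4] / [5] / [6] / [9];  common shape = (4, 1, 1, 1, 1, 1)

Row-insert the values π_1, π_2, … into P one at a time, bumping the leftmost entry strictly greater than the inserted value down to the next row. The recording tableau Q records, in position (i, j), the step at which that cell was added to P.
  Insert 9 (step 1): P = [9];  Q = [1]
  Insert 2 (step 2): P = [2] / [9];  Q = [1] / [2]
  Insert 8 (step 3): P = [2, 8] / [9];  Q = [1, 3] / [2]
  Insert 6 (step 4): P = [2, 6] / [8] / [9];  Q = [1, 3] / [2] / [4]
  Insert 4 (step 5): P = [2, 4] / [6] / [8] / [9];  Q = [1, 3] / [2] / [4] / [5]
  Insert 3 (step 6): P = [2, 3] / [4] / [6] / [8] / [9];  Q = [1, 3] / [2] / [4] / [5] / [6]
  Insert 5 (step 7): P = [2, 3, 5] / [4] / [6] / [8] / [9];  Q = [1, 3, 7] / [2] / [4] / [5] / [6]
  Insert 7 (step 8): P = [2, 3, 5, 7] / [4] / [6] / [8] / [9];  Q = [1, 3, 7, 8] / [2] / [4] / [5] / [6]
  Insert 1 (step 9): P = [1, 3, 5, 7] / [2] / [4] / [6] / [8] / [9];  Q = [1, 3, 7, 8] / [2] / [4] / [5] / [6] / [9]
Final shape: (4, 1, 1, 1, 1, 1).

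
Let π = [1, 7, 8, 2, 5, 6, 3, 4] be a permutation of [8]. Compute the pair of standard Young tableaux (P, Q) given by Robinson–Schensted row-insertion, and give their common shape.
P = [1, 2, 3, 4] / [5, 6] / [7, 8];  Q = [1, 2, 3, 6] / [4, 5] / [7, 8];  common shape = (4, 2, 2)

Row-insert the values π_1, π_2, … into P one at a time, bumping the leftmost entry strictly greater than the inserted value down to the next row. The recording tableau Q records, in position (i, j), the step at which that cell was added to P.
  Insert 1 (step 1): P = [1];  Q = [1]
  Insert 7 (step 2): P = [1, 7];  Q = [1, 2]
  Insert 8 (step 3): P = [1, 7, 8];  Q = [1, 2, 3]
  Insert 2 (step 4): P = [1, 2, 8] / [7];  Q = [1, 2, 3] / [4]
  Insert 5 (step 5): P = [1, 2, 5] / [7, 8];  Q = [1, 2, 3] / [4, 5]
  Insert 6 (step 6): P = [1, 2, 5, 6] / [7, 8];  Q = [1, 2, 3, 6] / [4, 5]
  Insert 3 (step 7): P = [1, 2, 3, 6] / [5, 8] / [7];  Q = [1, 2, 3, 6] / [4, 5] / [7]
  Insert 4 (step 8): P = [1, 2, 3, 4] / [5, 6] / [7, 8];  Q = [1, 2, 3, 6] / [4, 5] / [7, 8]
Final shape: (4, 2, 2).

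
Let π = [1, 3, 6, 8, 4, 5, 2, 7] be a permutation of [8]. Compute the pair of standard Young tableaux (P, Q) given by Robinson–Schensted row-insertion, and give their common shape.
P = [1, 2, 4, 5, 7] / [3, 8] / [6];  Q = [1, 2, 3, 4, 8] / [5, 6] / [7];  common shape = (5, 2, 1)

Row-insert the values π_1, π_2, … into P one at a time, bumping the leftmost entry strictly greater than the inserted value down to the next row. The recording tableau Q records, in position (i, j), the step at which that cell was added to P.
  Insert 1 (step 1): P = [1];  Q = [1]
  Insert 3 (step 2): P = [1, 3];  Q = [1, 2]
  Insert 6 (step 3): P = [1, 3, 6];  Q = [1, 2, 3]
  Insert 8 (step 4): P = [1, 3, 6, 8];  Q = [1, 2, 3, 4]
  Insert 4 (step 5): P = [1, 3, 4, 8] / [6];  Q = [1, 2, 3, 4] / [5]
  Insert 5 (step 6): P = [1, 3, 4, 5] / [6, 8];  Q = [1, 2, 3, 4] / [5, 6]
  Insert 2 (step 7): P = [1, 2, 4, 5] / [3, 8] / [6];  Q = [1, 2, 3, 4] / [5, 6] / [7]
  Insert 7 (step 8): P = [1, 2, 4, 5, 7] / [3, 8] / [6];  Q = [1, 2, 3, 4, 8] / [5, 6] / [7]
Final shape: (5, 2, 1).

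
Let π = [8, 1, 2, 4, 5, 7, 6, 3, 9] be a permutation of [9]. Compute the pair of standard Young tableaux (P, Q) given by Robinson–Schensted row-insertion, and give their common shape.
P = [1, 2, 3, 5, 6, 9] / [4] / [7] / [8];  Q = [1, 3, 4, 5, 6, 9] / [2] / [7] / [8];  common shape = (6, 1, 1, 1)

Row-insert the values π_1, π_2, … into P one at a time, bumping the leftmost entry strictly greater than the inserted value down to the next row. The recording tableau Q records, in position (i, j), the step at which that cell was added to P.
  Insert 8 (step 1): P = [8];  Q = [1]
  Insert 1 (step 2): P = [1] / [8];  Q = [1] / [2]
  Insert 2 (step 3): P = [1, 2] / [8];  Q = [1, 3] / [2]
  Insert 4 (step 4): P = [1, 2, 4] / [8];  Q = [1, 3, 4] / [2]
  Insert 5 (step 5): P = [1, 2, 4, 5] / [8];  Q = [1, 3, 4, 5] / [2]
  Insert 7 (step 6): P = [1, 2, 4, 5, 7] / [8];  Q = [1, 3, 4, 5, 6] / [2]
  Insert 6 (step 7): P = [1, 2, 4, 5, 6] / [7] / [8];  Q = [1, 3, 4, 5, 6] / [2] / [7]
  Insert 3 (step 8): P = [1, 2, 3, 5, 6] / [4] / [7] / [8];  Q = [1, 3, 4, 5, 6] / [2] / [7] / [8]
  Insert 9 (step 9): P = [1, 2, 3, 5, 6, 9] / [4] / [7] / [8];  Q = [1, 3, 4, 5, 6, 9] / [2] / [7] / [8]
Final shape: (6, 1, 1, 1).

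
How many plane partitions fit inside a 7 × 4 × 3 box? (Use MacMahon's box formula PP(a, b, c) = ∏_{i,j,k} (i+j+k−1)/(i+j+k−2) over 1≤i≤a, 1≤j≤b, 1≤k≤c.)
PP(7, 4, 3) = 1557270

Evaluate the triple product over i = 1..7, j = 1..4, k = 1..3. The factors are (2/1) · (3/2) · (4/3) · (3/2) · (4/3) · (5/4) · (4/3) · (5/4) · … (84 factors total). The numerators and denominators telescope so the product is an integer; carrying out the multiplication exactly gives PP(7, 4, 3) = 1557270.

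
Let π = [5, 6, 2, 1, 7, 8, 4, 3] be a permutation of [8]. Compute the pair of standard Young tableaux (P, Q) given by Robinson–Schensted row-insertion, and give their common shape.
P = [1, 3, 7, 8] / [2, 4] / [5, 6];  Q = [1, 2, 5, 6] / [3, 7] / [4, 8];  common shape = (4, 2, 2)

Row-insert the values π_1, π_2, … into P one at a time, bumping the leftmost entry strictly greater than the inserted value down to the next row. The recording tableau Q records, in position (i, j), the step at which that cell was added to P.
  Insert 5 (step 1): P = [5];  Q = [1]
  Insert 6 (step 2): P = [5, 6];  Q = [1, 2]
  Insert 2 (step 3): P = [2, 6] / [5];  Q = [1, 2] / [3]
  Insert 1 (step 4): P = [1, 6] / [2] / [5];  Q = [1, 2] / [3] / [4]
  Insert 7 (step 5): P = [1, 6, 7] / [2] / [5];  Q = [1, 2, 5] / [3] / [4]
  Insert 8 (step 6): P = [1, 6, 7, 8] / [2] / [5];  Q = [1, 2, 5, 6] / [3] / [4]
  Insert 4 (step 7): P = [1, 4, 7, 8] / [2, 6] / [5];  Q = [1, 2, 5, 6] / [3, 7] / [4]
  Insert 3 (step 8): P = [1, 3, 7, 8] / [2, 4] / [5, 6];  Q = [1, 2, 5, 6] / [3, 7] / [4, 8]
Final shape: (4, 2, 2).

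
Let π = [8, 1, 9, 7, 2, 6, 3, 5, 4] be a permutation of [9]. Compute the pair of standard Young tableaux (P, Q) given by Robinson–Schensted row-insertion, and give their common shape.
P = [1, 2, 3, 4] / [5, 9] / [6] / [7] / [8];  Q = [1, 3, 6, 8] / [2, 4] / [5] / [7] / [9];  common shape = (4, 2, 1, 1, 1)

Row-insert the values π_1, π_2, … into P one at a time, bumping the leftmost entry strictly greater than the inserted value down to the next row. The recording tableau Q records, in position (i, j), the step at which that cell was added to P.
  Insert 8 (step 1): P = [8];  Q = [1]
  Insert 1 (step 2): P = [1] / [8];  Q = [1] / [2]
  Insert 9 (step 3): P = [1, 9] / [8];  Q = [1, 3] / [2]
  Insert 7 (step 4): P = [1, 7] / [8, 9];  Q = [1, 3] / [2, 4]
  Insert 2 (step 5): P = [1, 2] / [7, 9] / [8];  Q = [1, 3] / [2, 4] / [5]
  Insert 6 (step 6): P = [1, 2, 6] / [7, 9] / [8];  Q = [1, 3, 6] / [2, 4] / [5]
  Insert 3 (step 7): P = [1, 2, 3] / [6, 9] / [7] / [8];  Q = [1, 3, 6] / [2, 4] / [5] / [7]
  Insert 5 (step 8): P = [1, 2, 3, 5] / [6, 9] / [7] / [8];  Q = [1, 3, 6, 8] / [2, 4] / [5] / [7]
  Insert 4 (step 9): P = [1, 2, 3, 4] / [5, 9] / [6] / [7] / [8];  Q = [1, 3, 6, 8] / [2, 4] / [5] / [7] / [9]
Final shape: (4, 2, 1, 1, 1).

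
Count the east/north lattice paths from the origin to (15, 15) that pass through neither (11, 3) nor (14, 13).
Number of paths = 94592452

Inclusion–exclusion. Total paths: C(30, 15) = 155117520. Through P₁: C(14, 11)·C(16, 4) = 662480. Through P₂: C(27, 14)·C(3, 1) = 60174900. Since P₁ is strictly southwest of P₂, a monotone path through both must visit P₁ then P₂; paths through both = C(14, 11)·C(13, 3)·C(3, 1) = 312312. Avoid both = 155117520 − 662480 − 60174900 + 312312 = 94592452.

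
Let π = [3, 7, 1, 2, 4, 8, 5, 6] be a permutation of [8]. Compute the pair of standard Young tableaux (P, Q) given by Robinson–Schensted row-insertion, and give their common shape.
P = [1, 2, 4, 5, 6] / [3, 7, 8];  Q = [1, 2, 5, 6, 8] / [3, 4, 7];  common shape = (5, 3)

Row-insert the values π_1, π_2, … into P one at a time, bumping the leftmost entry strictly greater than the inserted value down to the next row. The recording tableau Q records, in position (i, j), the step at which that cell was added to P.
  Insert 3 (step 1): P = [3];  Q = [1]
  Insert 7 (step 2): P = [3, 7];  Q = [1, 2]
  Insert 1 (step 3): P = [1, 7] / [3];  Q = [1, 2] / [3]
  Insert 2 (step 4): P = [1, 2] / [3, 7];  Q = [1, 2] / [3, 4]
  Insert 4 (step 5): P = [1, 2, 4] / [3, 7];  Q = [1, 2, 5] / [3, 4]
  Insert 8 (step 6): P = [1, 2, 4, 8] / [3, 7];  Q = [1, 2, 5, 6] / [3, 4]
  Insert 5 (step 7): P = [1, 2, 4, 5] / [3, 7, 8];  Q = [1, 2, 5, 6] / [3, 4, 7]
  Insert 6 (step 8): P = [1, 2, 4, 5, 6] / [3, 7, 8];  Q = [1, 2, 5, 6, 8] / [3, 4, 7]
Final shape: (5, 3).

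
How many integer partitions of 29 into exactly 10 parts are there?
p(29, 10 parts) = 423

Partitions of n into exactly k parts are in bijection with partitions of n − k into at most k parts (subtract 1 from each part). So p(29, exactly 10) = p(19, parts ≤ 10). Computing via the recurrence p(m, j) = p(m, j−1) + p(m−j, j) gives 423.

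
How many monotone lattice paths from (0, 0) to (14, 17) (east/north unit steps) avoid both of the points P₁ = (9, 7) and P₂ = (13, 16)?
Number of paths = 111459575

Inclusion–exclusion. Total paths: C(31, 14) = 265182525. Through P₁: C(16, 9)·C(15, 5) = 34354320. Through P₂: C(29, 13)·C(2, 1) = 135727830. Since P₁ is strictly southwest of P₂, a monotone path through both must visit P₁ then P₂; paths through both = C(16, 9)·C(13, 4)·C(2, 1) = 16359200. Avoid both = 265182525 − 34354320 − 135727830 + 16359200 = 111459575.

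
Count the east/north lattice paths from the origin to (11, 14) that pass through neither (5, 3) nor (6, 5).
Number of paths = 3175756

Inclusion–exclusion. Total paths: C(25, 11) = 4457400. Through P₁: C(8, 5)·C(17, 6) = 693056. Through P₂: C(11, 6)·C(14, 5) = 924924. Since P₁ is strictly southwest of P₂, a monotone path through both must visit P₁ then P₂; paths through both = C(8, 5)·C(3, 1)·C(14, 5) = 336336. Avoid both = 4457400 − 693056 − 924924 + 336336 = 3175756.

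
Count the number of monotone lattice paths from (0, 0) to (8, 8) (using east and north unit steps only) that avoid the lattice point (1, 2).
Number of paths = 7722

Total paths from (0, 0) to (8, 8): C(16, 8) = 12870. Paths through (1, 2): (paths (0, 0) → (1, 2)) × (paths (1, 2) → (8, 8)) = C(3, 1) · C(13, 7) = 3 · 1716 = 5148. Avoidance count = 12870 − 5148 = 7722.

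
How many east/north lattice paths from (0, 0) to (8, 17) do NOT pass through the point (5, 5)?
Number of paths = 966915

Total paths from (0, 0) to (8, 17): C(25, 8) = 1081575. Paths through (5, 5): (paths (0, 0) → (5, 5)) × (paths (5, 5) → (8, 17)) = C(10, 5) · C(15, 3) = 252 · 455 = 114660. Avoidance count = 1081575 − 114660 = 966915.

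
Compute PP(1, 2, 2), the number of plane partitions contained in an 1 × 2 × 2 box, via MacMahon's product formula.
PP(1, 2, 2) = 6

Evaluate the triple product over i = 1..1, j = 1..2, k = 1..2. The factors are (2/1) · (3/2) · (3/2) · (4/3). The numerators and denominators telescope so the product is an integer; carrying out the multiplication exactly gives PP(1, 2, 2) = 6.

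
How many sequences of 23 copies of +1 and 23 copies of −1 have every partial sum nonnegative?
C_23 = 343059613650

These ballot sequences are counted by the Catalan number C_n = (1/(n + 1)) · C(2n, n). For n = 23: C_23 = (1/24) · C(46, 23) = 8233430727600/24 = 343059613650.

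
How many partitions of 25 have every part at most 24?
p(25, parts ≤ 24) = 1957

Use the recurrence p(n, m) = p(n, m−1) + p(n−m, m): either the largest part is < m (count p(n, m−1)) or the largest part is exactly m (remove one copy of m, count p(n−m, m)). With p(0, ·) = 1 this gives p(25, parts ≤ 24) = 1957. (By conjugating Young diagrams, this also counts partitions of 25 into at most 24 parts.)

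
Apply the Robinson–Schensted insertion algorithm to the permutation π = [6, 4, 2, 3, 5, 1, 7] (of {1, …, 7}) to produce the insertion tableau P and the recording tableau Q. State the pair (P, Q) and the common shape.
P = [1, 3, 5, 7] / [2] / [4] / [6];  Q = [1, 4, 5, 7] / [2] / [3] / [6];  common shape = (4, 1, 1, 1)

Row-insert the values π_1, π_2, … into P one at a time, bumping the leftmost entry strictly greater than the inserted value down to the next row. The recording tableau Q records, in position (i, j), the step at which that cell was added to P.
  Insert 6 (step 1): P = [6];  Q = [1]
  Insert 4 (step 2): P = [4] / [6];  Q = [1] / [2]
  Insert 2 (step 3): P = [2] / [4] / [6];  Q = [1] / [2] / [3]
  Insert 3 (step 4): P = [2, 3] / [4] / [6];  Q = [1, 4] / [2] / [3]
  Insert 5 (step 5): P = [2, 3, 5] / [4] / [6];  Q = [1, 4, 5] / [2] / [3]
  Insert 1 (step 6): P = [1, 3, 5] / [2] / [4] / [6];  Q = [1, 4, 5] / [2] / [3] / [6]
  Insert 7 (step 7): P = [1, 3, 5, 7] / [2] / [4] / [6];  Q = [1, 4, 5, 7] / [2] / [3] / [6]
Final shape: (4, 1, 1, 1).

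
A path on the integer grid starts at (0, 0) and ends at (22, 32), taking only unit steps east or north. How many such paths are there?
Number of paths = 780512175396135

A monotone lattice path from (0, 0) to (22, 32) consists of 22 east steps and 32 north steps in some order, so it is determined by which 22 of the 54 steps are east. The count is C(54, 22) = 780512175396135.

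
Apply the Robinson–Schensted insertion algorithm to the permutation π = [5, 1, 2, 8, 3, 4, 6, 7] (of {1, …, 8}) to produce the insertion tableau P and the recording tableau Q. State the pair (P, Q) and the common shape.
P = [1, 2, 3, 4, 6, 7] / [5, 8];  Q = [1, 3, 4, 6, 7, 8] / [2, 5];  common shape = (6, 2)

Row-insert the values π_1, π_2, … into P one at a time, bumping the leftmost entry strictly greater than the inserted value down to the next row. The recording tableau Q records, in position (i, j), the step at which that cell was added to P.
  Insert 5 (step 1): P = [5];  Q = [1]
  Insert 1 (step 2): P = [1] / [5];  Q = [1] / [2]
  Insert 2 (step 3): P = [1, 2] / [5];  Q = [1, 3] / [2]
  Insert 8 (step 4): P = [1, 2, 8] / [5];  Q = [1, 3, 4] / [2]
  Insert 3 (step 5): P = [1, 2, 3] / [5, 8];  Q = [1, 3, 4] / [2, 5]
  Insert 4 (step 6): P = [1, 2, 3, 4] / [5, 8];  Q = [1, 3, 4, 6] / [2, 5]
  Insert 6 (step 7): P = [1, 2, 3, 4, 6] / [5, 8];  Q = [1, 3, 4, 6, 7] / [2, 5]
  Insert 7 (step 8): P = [1, 2, 3, 4, 6, 7] / [5, 8];  Q = [1, 3, 4, 6, 7, 8] / [2, 5]
Final shape: (6, 2).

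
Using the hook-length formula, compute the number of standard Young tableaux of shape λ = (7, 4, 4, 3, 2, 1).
# SYT of shape (7, 4, 4, 3, 2, 1) = 814773960

Hook-length formula: f^λ = n! / Π hook(c), product over all cells c of the Young diagram. For λ = (7, 4, 4, 3, 2, 1), n = 21 boxes. Hook lengths by row (left-to-right, top-to-bottom): [12, 10, 8, 6, 3, 2, 1]; [8, 6, 4, 2]; [7, 5, 3, 1]; [5, 3, 1]; [3, 1]; [1]. Product of hooks = 62705664000. So f^λ = 21! / 62705664000 = 51090942171709440000 / 62705664000 = 814773960.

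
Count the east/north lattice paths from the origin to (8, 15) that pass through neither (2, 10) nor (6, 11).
Number of paths = 279132

Inclusion–exclusion. Total paths: C(23, 8) = 490314. Through P₁: C(12, 2)·C(11, 6) = 30492. Through P₂: C(17, 6)·C(6, 2) = 185640. Since P₁ is strictly southwest of P₂, a monotone path through both must visit P₁ then P₂; paths through both = C(12, 2)·C(5, 4)·C(6, 2) = 4950. Avoid both = 490314 − 30492 − 185640 + 4950 = 279132.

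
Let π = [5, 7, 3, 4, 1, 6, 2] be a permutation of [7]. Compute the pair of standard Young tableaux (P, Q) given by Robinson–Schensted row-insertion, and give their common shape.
P = [1, 2, 6] / [3, 4] / [5, 7];  Q = [1, 2, 6] / [3, 4] / [5, 7];  common shape = (3, 2, 2)

Row-insert the values π_1, π_2, … into P one at a time, bumping the leftmost entry strictly greater than the inserted value down to the next row. The recording tableau Q records, in position (i, j), the step at which that cell was added to P.
  Insert 5 (step 1): P = [5];  Q = [1]
  Insert 7 (step 2): P = [5, 7];  Q = [1, 2]
  Insert 3 (step 3): P = [3, 7] / [5];  Q = [1, 2] / [3]
  Insert 4 (step 4): P = [3, 4] / [5, 7];  Q = [1, 2] / [3, 4]
  Insert 1 (step 5): P = [1, 4] / [3, 7] / [5];  Q = [1, 2] / [3, 4] / [5]
  Insert 6 (step 6): P = [1, 4, 6] / [3, 7] / [5];  Q = [1, 2, 6] / [3, 4] / [5]
  Insert 2 (step 7): P = [1, 2, 6] / [3, 4] / [5, 7];  Q = [1, 2, 6] / [3, 4] / [5, 7]
Final shape: (3, 2, 2).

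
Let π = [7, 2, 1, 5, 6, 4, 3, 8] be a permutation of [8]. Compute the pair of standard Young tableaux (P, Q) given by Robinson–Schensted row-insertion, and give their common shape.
P = [1, 3, 6, 8] / [2, 4] / [5] / [7];  Q = [1, 4, 5, 8] / [2, 6] / [3] / [7];  common shape = (4, 2, 1, 1)

Row-insert the values π_1, π_2, … into P one at a time, bumping the leftmost entry strictly greater than the inserted value down to the next row. The recording tableau Q records, in position (i, j), the step at which that cell was added to P.
  Insert 7 (step 1): P = [7];  Q = [1]
  Insert 2 (step 2): P = [2] / [7];  Q = [1] / [2]
  Insert 1 (step 3): P = [1] / [2] / [7];  Q = [1] / [2] / [3]
  Insert 5 (step 4): P = [1, 5] / [2] / [7];  Q = [1, 4] / [2] / [3]
  Insert 6 (step 5): P = [1, 5, 6] / [2] / [7];  Q = [1, 4, 5] / [2] / [3]
  Insert 4 (step 6): P = [1, 4, 6] / [2, 5] / [7];  Q = [1, 4, 5] / [2, 6] / [3]
  Insert 3 (step 7): P = [1, 3, 6] / [2, 4] / [5] / [7];  Q = [1, 4, 5] / [2, 6] / [3] / [7]
  Insert 8 (step 8): P = [1, 3, 6, 8] / [2, 4] / [5] / [7];  Q = [1, 4, 5, 8] / [2, 6] / [3] / [7]
Final shape: (4, 2, 1, 1).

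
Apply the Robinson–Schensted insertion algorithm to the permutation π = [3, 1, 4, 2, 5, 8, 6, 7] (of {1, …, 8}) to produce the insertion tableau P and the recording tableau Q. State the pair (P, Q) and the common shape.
P = [1, 2, 5, 6, 7] / [3, 4, 8];  Q = [1, 3, 5, 6, 8] / [2, 4, 7];  common shape = (5, 3)

Row-insert the values π_1, π_2, … into P one at a time, bumping the leftmost entry strictly greater than the inserted value down to the next row. The recording tableau Q records, in position (i, j), the step at which that cell was added to P.
  Insert 3 (step 1): P = [3];  Q = [1]
  Insert 1 (step 2): P = [1] / [3];  Q = [1] / [2]
  Insert 4 (step 3): P = [1, 4] / [3];  Q = [1, 3] / [2]
  Insert 2 (step 4): P = [1, 2] / [3, 4];  Q = [1, 3] / [2, 4]
  Insert 5 (step 5): P = [1, 2, 5] / [3, 4];  Q = [1, 3, 5] / [2, 4]
  Insert 8 (step 6): P = [1, 2, 5, 8] / [3, 4];  Q = [1, 3, 5, 6] / [2, 4]
  Insert 6 (step 7): P = [1, 2, 5, 6] / [3, 4, 8];  Q = [1, 3, 5, 6] / [2, 4, 7]
  Insert 7 (step 8): P = [1, 2, 5, 6, 7] / [3, 4, 8];  Q = [1, 3, 5, 6, 8] / [2, 4, 7]
Final shape: (5, 3).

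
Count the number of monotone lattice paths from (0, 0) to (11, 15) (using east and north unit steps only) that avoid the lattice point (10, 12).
Number of paths = 5139576

Total paths from (0, 0) to (11, 15): C(26, 11) = 7726160. Paths through (10, 12): (paths (0, 0) → (10, 12)) × (paths (10, 12) → (11, 15)) = C(22, 10) · C(4, 1) = 646646 · 4 = 2586584. Avoidance count = 7726160 − 2586584 = 5139576.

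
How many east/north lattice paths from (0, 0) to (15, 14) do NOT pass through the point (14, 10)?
Number of paths = 67752480

Total paths from (0, 0) to (15, 14): C(29, 15) = 77558760. Paths through (14, 10): (paths (0, 0) → (14, 10)) × (paths (14, 10) → (15, 14)) = C(24, 14) · C(5, 1) = 1961256 · 5 = 9806280. Avoidance count = 77558760 − 9806280 = 67752480.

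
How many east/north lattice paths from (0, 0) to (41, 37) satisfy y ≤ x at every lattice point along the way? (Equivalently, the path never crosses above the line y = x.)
Number of paths = 2927962836538397607950

By the reflection principle (André's argument), the number of monotone paths to (41, 37) with n ≤ m that never go above y = x is C(78, 41) − C(78, 42) = 24594887826922539906780 − 21666924990384142298830 = 2927962836538397607950.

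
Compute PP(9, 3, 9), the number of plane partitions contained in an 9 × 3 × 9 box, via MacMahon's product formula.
PP(9, 3, 9) = 1371597504992

Evaluate the triple product over i = 1..9, j = 1..3, k = 1..9. The factors are (2/1) · (3/2) · (4/3) · (5/4) · (6/5) · (7/6) · (8/7) · (9/8) · … (243 factors total). The numerators and denominators telescope so the product is an integer; carrying out the multiplication exactly gives PP(9, 3, 9) = 1371597504992.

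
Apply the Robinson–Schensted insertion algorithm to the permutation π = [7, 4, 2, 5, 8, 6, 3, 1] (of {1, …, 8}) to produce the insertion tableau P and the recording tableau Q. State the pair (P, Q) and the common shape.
P = [1, 3, 6] / [2, 5] / [4, 8] / [7];  Q = [1, 4, 5] / [2, 6] / [3, 7] / [8];  common shape = (3, 2, 2, 1)

Row-insert the values π_1, π_2, … into P one at a time, bumping the leftmost entry strictly greater than the inserted value down to the next row. The recording tableau Q records, in position (i, j), the step at which that cell was added to P.
  Insert 7 (step 1): P = [7];  Q = [1]
  Insert 4 (step 2): P = [4] / [7];  Q = [1] / [2]
  Insert 2 (step 3): P = [2] / [4] / [7];  Q = [1] / [2] / [3]
  Insert 5 (step 4): P = [2, 5] / [4] / [7];  Q = [1, 4] / [2] / [3]
  Insert 8 (step 5): P = [2, 5, 8] / [4] / [7];  Q = [1, 4, 5] / [2] / [3]
  Insert 6 (step 6): P = [2, 5, 6] / [4, 8] / [7];  Q = [1, 4, 5] / [2, 6] / [3]
  Insert 3 (step 7): P = [2, 3, 6] / [4, 5] / [7, 8];  Q = [1, 4, 5] / [2, 6] / [3, 7]
  Insert 1 (step 8): P = [1, 3, 6] / [2, 5] / [4, 8] / [7];  Q = [1, 4, 5] / [2, 6] / [3, 7] / [8]
Final shape: (3, 2, 2, 1).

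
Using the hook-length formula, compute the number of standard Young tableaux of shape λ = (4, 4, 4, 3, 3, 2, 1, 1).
# SYT of shape (4, 4, 4, 3, 3, 2, 1, 1) = 581981400

Hook-length formula: f^λ = n! / Π hook(c), product over all cells c of the Young diagram. For λ = (4, 4, 4, 3, 3, 2, 1, 1), n = 22 boxes. Hook lengths by row (left-to-right, top-to-bottom): [11, 8, 6, 3]; [10, 7, 5, 2]; [9, 6, 4, 1]; [7, 4, 2]; [6, 3, 1]; [4, 1]; [2]; [1]. Product of hooks = 1931334451200. So f^λ = 22! / 1931334451200 = 1124000727777607680000 / 1931334451200 = 581981400.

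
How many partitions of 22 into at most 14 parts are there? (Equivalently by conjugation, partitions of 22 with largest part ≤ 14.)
p(22, parts ≤ 14) = 957

Use the recurrence p(n, m) = p(n, m−1) + p(n−m, m): either the largest part is < m (count p(n, m−1)) or the largest part is exactly m (remove one copy of m, count p(n−m, m)). With p(0, ·) = 1 this gives p(22, parts ≤ 14) = 957. (By conjugating Young diagrams, this also counts partitions of 22 into at most 14 parts.)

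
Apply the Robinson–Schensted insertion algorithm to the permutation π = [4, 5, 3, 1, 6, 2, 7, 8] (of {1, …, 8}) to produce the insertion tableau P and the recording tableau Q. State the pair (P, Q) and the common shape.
P = [1, 2, 6, 7, 8] / [3, 5] / [4];  Q = [1, 2, 5, 7, 8] / [3, 6] / [4];  common shape = (5, 2, 1)

Row-insert the values π_1, π_2, … into P one at a time, bumping the leftmost entry strictly greater than the inserted value down to the next row. The recording tableau Q records, in position (i, j), the step at which that cell was added to P.
  Insert 4 (step 1): P = [4];  Q = [1]
  Insert 5 (step 2): P = [4, 5];  Q = [1, 2]
  Insert 3 (step 3): P = [3, 5] / [4];  Q = [1, 2] / [3]
  Insert 1 (step 4): P = [1, 5] / [3] / [4];  Q = [1, 2] / [3] / [4]
  Insert 6 (step 5): P = [1, 5, 6] / [3] / [4];  Q = [1, 2, 5] / [3] / [4]
  Insert 2 (step 6): P = [1, 2, 6] / [3, 5] / [4];  Q = [1, 2, 5] / [3, 6] / [4]
  Insert 7 (step 7): P = [1, 2, 6, 7] / [3, 5] / [4];  Q = [1, 2, 5, 7] / [3, 6] / [4]
  Insert 8 (step 8): P = [1, 2, 6, 7, 8] / [3, 5] / [4];  Q = [1, 2, 5, 7, 8] / [3, 6] / [4]
Final shape: (5, 2, 1).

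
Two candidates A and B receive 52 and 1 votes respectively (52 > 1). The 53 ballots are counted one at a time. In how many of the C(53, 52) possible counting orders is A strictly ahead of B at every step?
Strict-lead orderings = 51

Total orderings of the 53 votes with 52 for A: C(53, 52) = 53. By the Bertrand ballot formula (Cycle Lemma / reflection principle), the number of orderings in which A is strictly ahead of B throughout is (p − q)/(p + q) · C(p + q, p) = (52 − 1)/(52 + 1) · 53 = 51.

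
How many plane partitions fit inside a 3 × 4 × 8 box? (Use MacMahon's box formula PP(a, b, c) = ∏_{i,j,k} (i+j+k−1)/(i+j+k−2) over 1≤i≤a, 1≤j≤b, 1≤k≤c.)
PP(3, 4, 8) = 4723719

Evaluate the triple product over i = 1..3, j = 1..4, k = 1..8. The factors are (2/1) · (3/2) · (4/3) · (5/4) · (6/5) · (7/6) · (8/7) · (9/8) · … (96 factors total). The numerators and denominators telescope so the product is an integer; carrying out the multiplication exactly gives PP(3, 4, 8) = 4723719.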